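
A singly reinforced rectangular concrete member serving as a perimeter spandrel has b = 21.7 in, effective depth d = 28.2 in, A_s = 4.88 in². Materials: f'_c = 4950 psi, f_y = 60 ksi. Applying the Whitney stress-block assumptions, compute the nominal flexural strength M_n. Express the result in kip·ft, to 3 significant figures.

M_n ≈ 649 kip·ft

T = A_s f_y = 4.88 × 60 = 292.8 kips.
a = T/(0.85 f'_c b) = 292.8/(0.85 × 4.95 × 21.7) = 3.207 in.
M_n = T(d − a/2) = 292.8 × (28.2 − 1.6035) = 7787.5 kip·in = 7787.5/12 = 648.96 kip·ft.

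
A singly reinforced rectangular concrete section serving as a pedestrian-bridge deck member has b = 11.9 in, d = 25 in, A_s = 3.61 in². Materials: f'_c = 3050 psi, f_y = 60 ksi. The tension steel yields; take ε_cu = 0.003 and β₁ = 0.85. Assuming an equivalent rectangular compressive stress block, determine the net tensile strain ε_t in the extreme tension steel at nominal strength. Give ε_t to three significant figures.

ε_t ≈ 0.00608

a = A_s f_y/(0.85 f'_c b) = 7.021 in.
β₁ = 0.85, so c = a/β₁ = 7.021/0.85 = 8.260 in.
From the linear strain diagram with ε_cu = 0.003: ε_t = 0.003 (d − c)/c = 0.003 × (25 − 8.260)/8.260 = 0.00608.
Since ε_t ≥ 0.005, the section is tension-controlled.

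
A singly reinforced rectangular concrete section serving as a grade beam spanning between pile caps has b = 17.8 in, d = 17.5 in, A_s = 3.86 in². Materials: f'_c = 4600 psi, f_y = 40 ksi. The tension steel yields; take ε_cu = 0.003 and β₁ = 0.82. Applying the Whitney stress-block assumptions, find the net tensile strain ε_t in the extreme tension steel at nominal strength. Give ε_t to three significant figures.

a = A_s f_y/(0.85 f'_c b) = 2.218 in.
β₁ = 0.82, so c = a/β₁ = 2.218/0.82 = 2.705 in.
From the linear strain diagram with ε_cu = 0.003: ε_t = 0.003 (d − c)/c = 0.003 × (17.5 − 2.705)/2.705 = 0.0164.
Since ε_t ≥ 0.005, the section is tension-controlled.

ε_t ≈ 0.0164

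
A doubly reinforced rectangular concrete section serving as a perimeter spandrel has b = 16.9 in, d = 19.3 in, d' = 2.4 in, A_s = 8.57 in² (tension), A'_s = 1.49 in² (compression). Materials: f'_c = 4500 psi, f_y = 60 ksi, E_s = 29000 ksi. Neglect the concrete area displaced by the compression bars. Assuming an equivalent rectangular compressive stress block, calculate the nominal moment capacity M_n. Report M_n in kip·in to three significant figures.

M_n ≈ 8310 kip·in

Assume both steels yield.
a = (A_s − A'_s) f_y/(0.85 f'_c b) = (8.57 − 1.49) × 60/(0.85 × 4.5 × 16.9) = 6.572 in.
c = a/β₁ = 6.572/0.825 = 7.966 in; ε'_s = 0.003(c − d')/c = 0.0021 ≥ ε_y = 0.0021, so the compression steel yields.
M_n = (A_s − A'_s) f_y (d − a/2) + A'_s f_y (d − d') = 424.8 × (19.3 − 3.286) + 89.4 × (19.3 − 2.4) = 6802.7 + 1510.9 = 8313.6 kip·in.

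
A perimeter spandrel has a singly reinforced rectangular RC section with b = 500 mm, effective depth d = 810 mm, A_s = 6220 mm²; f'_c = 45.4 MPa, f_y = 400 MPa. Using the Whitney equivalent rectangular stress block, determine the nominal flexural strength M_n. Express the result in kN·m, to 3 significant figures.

T = A_s f_y = 6220 × 400 = 2488000 N = 2488 kN.
From C = T: a = T/(0.85 f'_c b) = 2488000/(0.85 × 45.4 × 500) = 128.95 mm.
M_n = T(d − a/2) = 2488 kN × (810 − 64.475) mm = 1854.87 kN·m.

M_n ≈ 1850 kN·m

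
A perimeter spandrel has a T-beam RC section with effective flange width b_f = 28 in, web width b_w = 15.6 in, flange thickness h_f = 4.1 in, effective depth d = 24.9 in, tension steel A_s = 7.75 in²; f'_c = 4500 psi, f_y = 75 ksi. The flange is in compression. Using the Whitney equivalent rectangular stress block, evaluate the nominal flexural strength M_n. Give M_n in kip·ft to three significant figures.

Tension: T = A_s f_y = 7.75 × 75 = 581.25 kips.
Try a within the flange: a = T/(0.85 f'_c b_f) = 581.25/(0.85 × 4.5 × 28) = 5.427 in.
a = 5.427 > h_f = 4.1 in: the block extends into the web. Split into flange-overhang and web parts.
C_f = 0.85 f'_c (b_f − b_w) h_f = 0.85 × 4.5 × (28 − 15.6) × 4.1 = 194.5 kips.
Remaining web compression depth: a_w = (T − C_f)/(0.85 f'_c b_w) = (581.25 − 194.5)/(0.85 × 4.5 × 15.6) = 6.481 in.
M_n = C_f(d − h_f/2) + (T − C_f)(d − a_w/2) = 194.5 × (24.9 − 2.05) + 386.75 × (24.9 − 3.2405) = 4444.3 + 8376.8 = 12821.1 kip·in.
M_n = 12821.1/12 = 1068.43 kip·ft.

M_n ≈ 1070 kip·ft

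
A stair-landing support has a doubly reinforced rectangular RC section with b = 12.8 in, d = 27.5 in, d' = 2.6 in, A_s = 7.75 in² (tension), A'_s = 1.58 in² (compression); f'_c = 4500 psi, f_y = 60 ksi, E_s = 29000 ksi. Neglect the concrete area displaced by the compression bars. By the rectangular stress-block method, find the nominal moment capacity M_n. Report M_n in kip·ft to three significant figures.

M_n ≈ 928 kip·ft

Assume both steels yield.
a = (A_s − A'_s) f_y/(0.85 f'_c b) = (7.75 − 1.58) × 60/(0.85 × 4.5 × 12.8) = 7.561 in.
c = a/β₁ = 7.561/0.825 = 9.165 in; ε'_s = 0.003(c − d')/c = 0.0021 ≥ ε_y = 0.0021, so the compression steel yields.
M_n = (A_s − A'_s) f_y (d − a/2) + A'_s f_y (d − d') = 370.2 × (27.5 − 3.7805) + 94.8 × (27.5 − 2.6) = 8781.0 + 2360.5 = 11141.5 kip·in = 11141.5/12 = 928.46 kip·ft.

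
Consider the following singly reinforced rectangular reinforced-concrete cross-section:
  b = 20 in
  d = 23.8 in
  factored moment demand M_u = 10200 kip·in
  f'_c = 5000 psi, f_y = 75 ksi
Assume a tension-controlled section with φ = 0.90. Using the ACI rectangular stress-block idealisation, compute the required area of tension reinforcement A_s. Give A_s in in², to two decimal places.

M_n = M_u/φ = 10200/0.90 = 11333.3 kip·in.
From M_n = 0.85 f'_c a b (d − a/2):
a = d − √(d² − 2M_n/(0.85 f'_c b)) = 23.8 − √(23.8² − 2 × 11333.3/(0.85 × 5 × 20)) = 6.486 in.
A_s = 0.85 f'_c a b / f_y = 0.85 × 5 × 6.486 × 20 / 75 = 7.351 in².

A_s ≈ 7.35 in²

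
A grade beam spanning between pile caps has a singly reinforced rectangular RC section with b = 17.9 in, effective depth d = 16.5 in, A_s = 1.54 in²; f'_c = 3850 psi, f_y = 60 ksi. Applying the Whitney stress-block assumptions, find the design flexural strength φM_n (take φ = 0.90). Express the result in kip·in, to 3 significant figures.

φM_n ≈ 1310 kip·in

T = A_s f_y = 1.54 × 60 = 92.4 kips.
a = T/(0.85 f'_c b) = 92.4/(0.85 × 3.85 × 17.9) = 1.577 in.
M_n = T(d − a/2) = 92.4 × (16.5 − 0.7885) = 1451.7 kip·in.
φM_n = 0.90 × 1451.7 = 1306.5 kip·in.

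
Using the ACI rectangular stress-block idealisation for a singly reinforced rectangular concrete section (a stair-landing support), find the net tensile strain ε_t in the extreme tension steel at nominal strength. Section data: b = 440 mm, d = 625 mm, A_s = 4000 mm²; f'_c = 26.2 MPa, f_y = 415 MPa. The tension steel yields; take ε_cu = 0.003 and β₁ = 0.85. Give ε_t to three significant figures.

a = A_s f_y/(0.85 f'_c b) = 169.41 mm.
β₁ = 0.85, so c = a/β₁ = 169.41/0.85 = 199.31 mm.
From the linear strain diagram with ε_cu = 0.003: ε_t = 0.003 (d − c)/c = 0.003 × (625 − 199.31)/199.31 = 0.00641.
Since ε_t ≥ 0.005, the section is tension-controlled.

ε_t ≈ 0.00641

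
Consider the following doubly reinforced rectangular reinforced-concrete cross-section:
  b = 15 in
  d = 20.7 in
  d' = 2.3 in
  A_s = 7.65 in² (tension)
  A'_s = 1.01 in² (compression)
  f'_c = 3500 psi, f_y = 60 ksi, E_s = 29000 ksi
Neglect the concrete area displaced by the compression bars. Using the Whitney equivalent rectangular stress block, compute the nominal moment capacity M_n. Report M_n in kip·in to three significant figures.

M_n ≈ 7580 kip·in

Assume both steels yield.
a = (A_s − A'_s) f_y/(0.85 f'_c b) = (7.65 − 1.01) × 60/(0.85 × 3.5 × 15) = 8.928 in.
c = a/β₁ = 8.928/0.85 = 10.504 in; ε'_s = 0.003(c − d')/c = 0.0023 ≥ ε_y = 0.0021, so the compression steel yields.
M_n = (A_s − A'_s) f_y (d − a/2) + A'_s f_y (d − d') = 398.4 × (20.7 − 4.464) + 60.6 × (20.7 − 2.3) = 6468.4 + 1115.0 = 7583.4 kip·in.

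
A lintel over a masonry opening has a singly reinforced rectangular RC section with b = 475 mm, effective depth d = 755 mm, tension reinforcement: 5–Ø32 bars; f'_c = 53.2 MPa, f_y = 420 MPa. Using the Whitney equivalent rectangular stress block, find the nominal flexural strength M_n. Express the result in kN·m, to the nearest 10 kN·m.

M_n ≈ 1210 kN·m

A_s = 5 × 804 = 4020 mm².
T = A_s f_y = 4020 × 420 = 1688400 N = 1688.4 kN.
From C = T: a = T/(0.85 f'_c b) = 1688400/(0.85 × 53.2 × 475) = 78.61 mm.
M_n = T(d − a/2) = 1688.4 kN × (755 − 39.305) mm = 1208.38 kN·m.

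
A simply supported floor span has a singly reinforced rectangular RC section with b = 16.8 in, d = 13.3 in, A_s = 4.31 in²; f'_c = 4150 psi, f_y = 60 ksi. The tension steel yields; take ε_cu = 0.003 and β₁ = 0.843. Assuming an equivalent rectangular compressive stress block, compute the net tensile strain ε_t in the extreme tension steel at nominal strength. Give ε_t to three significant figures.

ε_t ≈ 0.00471

a = A_s f_y/(0.85 f'_c b) = 4.364 in.
β₁ = 0.843, so c = a/β₁ = 4.364/0.843 = 5.177 in.
From the linear strain diagram with ε_cu = 0.003: ε_t = 0.003 (d − c)/c = 0.003 × (13.3 − 5.177)/5.177 = 0.00471.
ε_t is between 0.004 and 0.005 — transition zone.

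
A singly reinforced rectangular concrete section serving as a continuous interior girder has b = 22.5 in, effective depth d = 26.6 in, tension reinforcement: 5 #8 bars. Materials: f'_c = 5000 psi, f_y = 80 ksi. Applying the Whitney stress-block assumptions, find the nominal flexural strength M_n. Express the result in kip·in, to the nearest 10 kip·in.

M_n ≈ 7880 kip·in

A_s = 5 × 0.79 = 3.95 in².
T = A_s f_y = 3.95 × 80 = 316 kips.
a = T/(0.85 f'_c b) = 316/(0.85 × 5 × 22.5) = 3.305 in.
M_n = T(d − a/2) = 316 × (26.6 − 1.6525) = 7883.4 kip·in.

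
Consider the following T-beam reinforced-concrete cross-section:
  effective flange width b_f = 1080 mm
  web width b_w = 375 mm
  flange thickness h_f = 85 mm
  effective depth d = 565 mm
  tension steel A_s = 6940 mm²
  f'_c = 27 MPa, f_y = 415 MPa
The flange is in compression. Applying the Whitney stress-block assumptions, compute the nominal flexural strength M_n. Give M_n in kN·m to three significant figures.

Tension: T = A_s f_y = 6940 × 415 = 2880100 N.
Try a within the flange: a = T/(0.85 f'_c b_f) = 2880100/(0.85 × 27 × 1080) = 116.20 mm.
a = 116.20 > h_f = 85 mm: the block extends into the web. Split into flange-overhang and web parts.
C_f = 0.85 f'_c (b_f − b_w) h_f = 0.85 × 27 × (1080 − 375) × 85 = 1375279 N.
Remaining web compression depth: a_w = (T − C_f)/(0.85 f'_c b_w) = (2880100 − 1375279)/(0.85 × 27 × 375) = 174.85 mm.
M_n = C_f(d − h_f/2) + (T − C_f)(d − a_w/2) = 1375279 × (565 − 42.5) + 1504821 × (565 − 87.425) = 718.58 + 718.66 = 1437.24 × 10⁶ N·mm.
M_n = 1437.24 kN·m.

M_n ≈ 1440 kN·m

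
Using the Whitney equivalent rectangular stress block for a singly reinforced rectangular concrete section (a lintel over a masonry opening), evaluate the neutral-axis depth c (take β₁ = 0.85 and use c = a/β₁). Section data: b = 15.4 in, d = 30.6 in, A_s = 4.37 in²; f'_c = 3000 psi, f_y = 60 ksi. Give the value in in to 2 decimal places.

T = A_s f_y = 4.37 × 60 = 262.2 kips.
a = T/(0.85 f'_c b) = 262.2/(0.85 × 3 × 15.4) = 6.6769 in.
With β₁ = 0.85, c = a/β₁ = 6.6769/0.85 = 7.86 in.

c ≈ 7.86 in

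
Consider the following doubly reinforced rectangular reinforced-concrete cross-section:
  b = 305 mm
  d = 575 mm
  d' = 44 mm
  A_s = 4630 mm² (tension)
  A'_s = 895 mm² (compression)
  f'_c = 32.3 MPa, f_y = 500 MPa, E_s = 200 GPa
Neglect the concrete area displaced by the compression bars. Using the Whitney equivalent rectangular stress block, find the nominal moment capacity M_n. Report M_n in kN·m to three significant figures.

M_n ≈ 1100 kN·m

Assume both tension and compression steel yield.
Net tension couple steel: A_s − A'_s = 3735 mm².
a = (A_s − A'_s) f_y / (0.85 f'_c b) = 1867500/(0.85 × 32.3 × 305) = 223.02 mm.
c = a/β₁ = 223.02/0.819 = 272.31 mm; ε'_s = 0.003(c − d')/c = 0.0025 ≥ f_y/E_s = 0.0025, so compression steel does yield.
M_n = (A_s − A'_s) f_y (d − a/2) + A'_s f_y (d − d') = [1867500 × (575 − 111.51) + 447500 × (575 − 44)] × 10⁻⁶ = 865.57 + 237.62 = 1103.19 kN·m.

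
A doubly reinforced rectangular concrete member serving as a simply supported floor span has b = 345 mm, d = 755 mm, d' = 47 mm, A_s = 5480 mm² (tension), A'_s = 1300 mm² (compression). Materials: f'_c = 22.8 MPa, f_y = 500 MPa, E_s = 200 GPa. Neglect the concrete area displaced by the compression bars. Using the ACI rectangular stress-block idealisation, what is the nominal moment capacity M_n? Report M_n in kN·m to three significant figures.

Assume both tension and compression steel yield.
Net tension couple steel: A_s − A'_s = 4180 mm².
a = (A_s − A'_s) f_y / (0.85 f'_c b) = 2090000/(0.85 × 22.8 × 345) = 312.59 mm.
c = a/β₁ = 312.59/0.85 = 367.75 mm; ε'_s = 0.003(c − d')/c = 0.0026 ≥ f_y/E_s = 0.0025, so compression steel does yield.
M_n = (A_s − A'_s) f_y (d − a/2) + A'_s f_y (d − d') = [2090000 × (755 − 156.295) + 650000 × (755 − 47)] × 10⁻⁶ = 1251.29 + 460.20 = 1711.49 kN·m.

M_n ≈ 1710 kN·m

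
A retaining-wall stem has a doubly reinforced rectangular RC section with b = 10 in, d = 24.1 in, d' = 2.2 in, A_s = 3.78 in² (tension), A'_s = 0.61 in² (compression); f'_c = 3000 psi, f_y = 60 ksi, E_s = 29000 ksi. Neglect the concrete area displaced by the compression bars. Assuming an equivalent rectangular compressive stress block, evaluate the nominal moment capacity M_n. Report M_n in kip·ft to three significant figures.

Assume both steels yield.
a = (A_s − A'_s) f_y/(0.85 f'_c b) = (3.78 − 0.61) × 60/(0.85 × 3 × 10) = 7.459 in.
c = a/β₁ = 7.459/0.85 = 8.775 in; ε'_s = 0.003(c − d')/c = 0.0022 ≥ ε_y = 0.0021, so the compression steel yields.
M_n = (A_s − A'_s) f_y (d − a/2) + A'_s f_y (d − d') = 190.2 × (24.1 − 3.7295) + 36.6 × (24.1 − 2.2) = 3874.5 + 801.5 = 4676.0 kip·in = 4676.0/12 = 389.67 kip·ft.

M_n ≈ 390 kip·ft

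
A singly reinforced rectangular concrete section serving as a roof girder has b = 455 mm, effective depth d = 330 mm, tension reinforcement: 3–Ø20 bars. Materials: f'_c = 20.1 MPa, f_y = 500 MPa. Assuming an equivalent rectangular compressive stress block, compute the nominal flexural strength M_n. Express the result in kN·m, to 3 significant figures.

A_s = 3 × 314 = 942 mm².
T = A_s f_y = 942 × 500 = 471000 N = 471 kN.
From C = T: a = T/(0.85 f'_c b) = 471000/(0.85 × 20.1 × 455) = 60.59 mm.
M_n = T(d − a/2) = 471 kN × (330 − 30.295) mm = 141.16 kN·m.

M_n ≈ 141 kN·m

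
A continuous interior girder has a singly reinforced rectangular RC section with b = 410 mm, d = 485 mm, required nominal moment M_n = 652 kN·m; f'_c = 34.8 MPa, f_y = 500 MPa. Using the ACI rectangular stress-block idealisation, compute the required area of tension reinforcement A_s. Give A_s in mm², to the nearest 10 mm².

With M_n = 0.85 f'_c a b (d − a/2), solve the quadratic for a:
a = d − √(d² − 2M_n/(0.85 f'_c b)) = 485 − √(485² − 2 × 652×10⁶/(0.85 × 34.8 × 410)) = 127.64 mm.
A_s = 0.85 f'_c a b / f_y = 0.85 × 34.8 × 127.64 × 410 / 500 = 3096.0 mm².

A_s ≈ 3100 mm²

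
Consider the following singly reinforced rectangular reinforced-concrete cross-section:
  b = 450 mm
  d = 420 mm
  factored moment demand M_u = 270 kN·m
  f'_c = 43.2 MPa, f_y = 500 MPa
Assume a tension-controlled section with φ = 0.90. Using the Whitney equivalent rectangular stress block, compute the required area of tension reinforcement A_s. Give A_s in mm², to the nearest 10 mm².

M_n = M_u/φ = 270/0.90 = 300 kN·m.
With M_n = 0.85 f'_c a b (d − a/2), solve the quadratic for a:
a = d − √(d² − 2M_n/(0.85 f'_c b)) = 420 − √(420² − 2 × 300×10⁶/(0.85 × 43.2 × 450)) = 45.72 mm.
A_s = 0.85 f'_c a b / f_y = 0.85 × 43.2 × 45.72 × 450 / 500 = 1511.0 mm².

A_s ≈ 1510 mm²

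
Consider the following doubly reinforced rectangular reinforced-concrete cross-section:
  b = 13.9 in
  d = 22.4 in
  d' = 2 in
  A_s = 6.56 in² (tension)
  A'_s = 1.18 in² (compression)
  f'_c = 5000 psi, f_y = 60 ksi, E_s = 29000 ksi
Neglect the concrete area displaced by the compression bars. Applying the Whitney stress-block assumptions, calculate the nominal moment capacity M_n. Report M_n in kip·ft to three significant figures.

Assume both steels yield.
a = (A_s − A'_s) f_y/(0.85 f'_c b) = (6.56 − 1.18) × 60/(0.85 × 5 × 13.9) = 5.464 in.
c = a/β₁ = 5.464/0.8 = 6.830 in; ε'_s = 0.003(c − d')/c = 0.0021 ≥ ε_y = 0.0021, so the compression steel yields.
M_n = (A_s − A'_s) f_y (d − a/2) + A'_s f_y (d − d') = 322.8 × (22.4 − 2.732) + 70.8 × (22.4 − 2) = 6348.8 + 1444.3 = 7793.1 kip·in = 7793.1/12 = 649.43 kip·ft.

M_n ≈ 649 kip·ft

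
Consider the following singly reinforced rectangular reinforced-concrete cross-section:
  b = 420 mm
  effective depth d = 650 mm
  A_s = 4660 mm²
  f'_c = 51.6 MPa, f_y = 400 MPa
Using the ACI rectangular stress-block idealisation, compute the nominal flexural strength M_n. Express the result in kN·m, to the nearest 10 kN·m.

T = A_s f_y = 4660 × 400 = 1864000 N = 1864 kN.
From C = T: a = T/(0.85 f'_c b) = 1864000/(0.85 × 51.6 × 420) = 101.19 mm.
M_n = T(d − a/2) = 1864 kN × (650 − 50.595) mm = 1117.29 kN·m.

M_n ≈ 1120 kN·m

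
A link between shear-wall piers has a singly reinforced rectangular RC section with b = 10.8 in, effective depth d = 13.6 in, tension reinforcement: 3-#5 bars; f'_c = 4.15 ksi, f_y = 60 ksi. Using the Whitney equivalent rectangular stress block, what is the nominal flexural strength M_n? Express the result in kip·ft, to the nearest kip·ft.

A_s = 3 × 0.31 = 0.93 in².
T = A_s f_y = 0.93 × 60 = 55.8 kips.
a = T/(0.85 f'_c b) = 55.8/(0.85 × 4.15 × 10.8) = 1.465 in.
M_n = T(d − a/2) = 55.8 × (13.6 − 0.7325) = 718.0 kip·in = 718.0/12 = 59.83 kip·ft.

M_n ≈ 60 kip·ft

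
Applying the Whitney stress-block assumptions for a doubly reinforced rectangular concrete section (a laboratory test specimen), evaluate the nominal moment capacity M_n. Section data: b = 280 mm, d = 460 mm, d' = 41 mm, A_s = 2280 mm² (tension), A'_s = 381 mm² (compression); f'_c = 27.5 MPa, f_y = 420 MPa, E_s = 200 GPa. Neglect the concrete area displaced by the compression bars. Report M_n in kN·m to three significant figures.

Assume both tension and compression steel yield.
Net tension couple steel: A_s − A'_s = 1899 mm².
a = (A_s − A'_s) f_y / (0.85 f'_c b) = 797580/(0.85 × 27.5 × 280) = 121.86 mm.
c = a/β₁ = 121.86/0.85 = 143.36 mm; ε'_s = 0.003(c − d')/c = 0.0021 ≥ f_y/E_s = 0.0021, so compression steel does yield.
M_n = (A_s − A'_s) f_y (d − a/2) + A'_s f_y (d − d') = [797580 × (460 − 60.93) + 160020 × (460 − 41)] × 10⁻⁶ = 318.29 + 67.05 = 385.34 kN·m.

M_n ≈ 385 kN·m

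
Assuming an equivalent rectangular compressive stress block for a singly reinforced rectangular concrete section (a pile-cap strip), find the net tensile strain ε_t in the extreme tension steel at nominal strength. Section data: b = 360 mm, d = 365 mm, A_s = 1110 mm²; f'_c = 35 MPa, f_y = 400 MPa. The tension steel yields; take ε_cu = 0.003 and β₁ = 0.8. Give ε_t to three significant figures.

ε_t ≈ 0.0181

a = A_s f_y/(0.85 f'_c b) = 41.46 mm.
β₁ = 0.8, so c = a/β₁ = 41.46/0.8 = 51.83 mm.
From the linear strain diagram with ε_cu = 0.003: ε_t = 0.003 (d − c)/c = 0.003 × (365 − 51.83)/51.83 = 0.0181.
Since ε_t ≥ 0.005, the section is tension-controlled.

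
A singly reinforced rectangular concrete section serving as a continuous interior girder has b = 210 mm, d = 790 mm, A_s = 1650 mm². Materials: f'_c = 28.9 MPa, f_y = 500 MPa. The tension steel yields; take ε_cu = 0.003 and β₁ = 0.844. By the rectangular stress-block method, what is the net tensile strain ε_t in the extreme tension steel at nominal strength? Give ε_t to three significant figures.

a = A_s f_y/(0.85 f'_c b) = 159.93 mm.
β₁ = 0.844, so c = a/β₁ = 159.93/0.844 = 189.49 mm.
From the linear strain diagram with ε_cu = 0.003: ε_t = 0.003 (d − c)/c = 0.003 × (790 − 189.49)/189.49 = 0.00951.
Since ε_t ≥ 0.005, the section is tension-controlled.

ε_t ≈ 0.00951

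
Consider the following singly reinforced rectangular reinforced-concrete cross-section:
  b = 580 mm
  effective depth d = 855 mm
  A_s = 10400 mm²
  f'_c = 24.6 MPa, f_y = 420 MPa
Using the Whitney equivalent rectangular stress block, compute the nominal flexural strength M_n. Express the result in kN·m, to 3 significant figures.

T = A_s f_y = 10400 × 420 = 4368000 N = 4368 kN.
From C = T: a = T/(0.85 f'_c b) = 4368000/(0.85 × 24.6 × 580) = 360.16 mm.
M_n = T(d − a/2) = 4368 kN × (855 − 180.08) mm = 2948.05 kN·m.

M_n ≈ 2950 kN·m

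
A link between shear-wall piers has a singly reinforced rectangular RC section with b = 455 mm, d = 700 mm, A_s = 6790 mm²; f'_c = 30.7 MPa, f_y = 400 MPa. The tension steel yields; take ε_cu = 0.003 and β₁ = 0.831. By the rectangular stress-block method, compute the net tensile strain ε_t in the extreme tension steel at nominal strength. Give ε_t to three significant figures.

a = A_s f_y/(0.85 f'_c b) = 228.75 mm.
β₁ = 0.831, so c = a/β₁ = 228.75/0.831 = 275.27 mm.
From the linear strain diagram with ε_cu = 0.003: ε_t = 0.003 (d − c)/c = 0.003 × (700 − 275.27)/275.27 = 0.00463.
ε_t is between 0.004 and 0.005 — transition zone.

ε_t ≈ 0.00463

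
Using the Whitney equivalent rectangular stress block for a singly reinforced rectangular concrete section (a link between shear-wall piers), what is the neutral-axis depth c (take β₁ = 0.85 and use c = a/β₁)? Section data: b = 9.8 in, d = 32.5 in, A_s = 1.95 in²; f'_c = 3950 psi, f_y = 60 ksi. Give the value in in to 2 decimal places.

T = A_s f_y = 1.95 × 60 = 117 kips.
a = T/(0.85 f'_c b) = 117/(0.85 × 3.95 × 9.8) = 3.5559 in.
With β₁ = 0.85, c = a/β₁ = 3.5559/0.85 = 4.18 in.

c ≈ 4.18 in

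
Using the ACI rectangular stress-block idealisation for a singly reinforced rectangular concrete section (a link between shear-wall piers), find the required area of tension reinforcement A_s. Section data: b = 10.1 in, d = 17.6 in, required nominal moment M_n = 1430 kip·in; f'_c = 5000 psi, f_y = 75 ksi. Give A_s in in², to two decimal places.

A_s ≈ 1.15 in²

From M_n = 0.85 f'_c a b (d − a/2):
a = d − √(d² − 2M_n/(0.85 f'_c b)) = 17.6 − √(17.6² − 2 × 1430/(0.85 × 5 × 10.1)) = 2.007 in.
A_s = 0.85 f'_c a b / f_y = 0.85 × 5 × 2.007 × 10.1 / 75 = 1.149 in².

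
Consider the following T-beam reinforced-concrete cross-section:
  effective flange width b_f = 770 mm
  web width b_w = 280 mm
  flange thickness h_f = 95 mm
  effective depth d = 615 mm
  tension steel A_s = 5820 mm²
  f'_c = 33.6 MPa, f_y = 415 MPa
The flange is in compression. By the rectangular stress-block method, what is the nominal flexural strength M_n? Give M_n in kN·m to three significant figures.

M_n ≈ 1350 kN·m

Tension: T = A_s f_y = 5820 × 415 = 2415300 N.
Try a within the flange: a = T/(0.85 f'_c b_f) = 2415300/(0.85 × 33.6 × 770) = 109.83 mm.
a = 109.83 > h_f = 95 mm: the block extends into the web. Split into flange-overhang and web parts.
C_f = 0.85 f'_c (b_f − b_w) h_f = 0.85 × 33.6 × (770 − 280) × 95 = 1329468 N.
Remaining web compression depth: a_w = (T − C_f)/(0.85 f'_c b_w) = (2415300 − 1329468)/(0.85 × 33.6 × 280) = 135.78 mm.
M_n = C_f(d − h_f/2) + (T − C_f)(d − a_w/2) = 1329468 × (615 − 47.5) + 1085832 × (615 − 67.89) = 754.47 + 594.07 = 1348.54 × 10⁶ N·mm.
M_n = 1348.54 kN·m.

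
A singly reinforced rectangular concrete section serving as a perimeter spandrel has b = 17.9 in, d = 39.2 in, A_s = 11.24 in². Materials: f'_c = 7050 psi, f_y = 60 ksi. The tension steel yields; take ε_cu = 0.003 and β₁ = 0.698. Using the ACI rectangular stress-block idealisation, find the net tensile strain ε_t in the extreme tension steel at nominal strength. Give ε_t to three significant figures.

ε_t ≈ 0.0101

a = A_s f_y/(0.85 f'_c b) = 6.287 in.
β₁ = 0.698, so c = a/β₁ = 6.287/0.698 = 9.007 in.
From the linear strain diagram with ε_cu = 0.003: ε_t = 0.003 (d − c)/c = 0.003 × (39.2 − 9.007)/9.007 = 0.0101.
Since ε_t ≥ 0.005, the section is tension-controlled.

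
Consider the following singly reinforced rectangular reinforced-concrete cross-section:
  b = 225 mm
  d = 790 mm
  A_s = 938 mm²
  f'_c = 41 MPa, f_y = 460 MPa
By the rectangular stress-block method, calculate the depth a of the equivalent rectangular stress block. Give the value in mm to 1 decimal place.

T = A_s f_y = 938 × 460 = 431480 N = 431.48 kN.
Setting C = 0.85 f'_c a b equal to T: a = 431480/(0.85 × 41 × 225) = 55.0 mm.

a ≈ 55.0 mm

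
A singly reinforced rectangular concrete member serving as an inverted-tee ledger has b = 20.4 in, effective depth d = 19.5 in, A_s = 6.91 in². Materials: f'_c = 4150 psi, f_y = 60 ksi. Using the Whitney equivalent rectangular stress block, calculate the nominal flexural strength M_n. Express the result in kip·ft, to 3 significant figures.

T = A_s f_y = 6.91 × 60 = 414.6 kips.
a = T/(0.85 f'_c b) = 414.6/(0.85 × 4.15 × 20.4) = 5.761 in.
M_n = T(d − a/2) = 414.6 × (19.5 − 2.8805) = 6890.4 kip·in = 6890.4/12 = 574.20 kip·ft.

M_n ≈ 574 kip·ft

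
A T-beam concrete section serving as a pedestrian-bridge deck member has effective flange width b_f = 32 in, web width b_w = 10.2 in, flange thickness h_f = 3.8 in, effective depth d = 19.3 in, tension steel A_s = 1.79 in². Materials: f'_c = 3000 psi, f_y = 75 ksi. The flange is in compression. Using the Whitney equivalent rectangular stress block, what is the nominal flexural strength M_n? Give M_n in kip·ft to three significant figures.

Tension: T = A_s f_y = 1.79 × 75 = 134.25 kips.
Try a within the flange: a = T/(0.85 f'_c b_f) = 134.25/(0.85 × 3 × 32) = 1.645 in.
Since a = 1.645 ≤ h_f = 3.8 in, the stress block lies entirely in the flange; analyse as a rectangular beam of width b_f.
M_n = T(d − a/2) = 134.25 × (19.3 − 0.8225) = 2480.6 kip·in.
M_n = 2480.6/12 = 206.72 kip·ft.

M_n ≈ 207 kip·ft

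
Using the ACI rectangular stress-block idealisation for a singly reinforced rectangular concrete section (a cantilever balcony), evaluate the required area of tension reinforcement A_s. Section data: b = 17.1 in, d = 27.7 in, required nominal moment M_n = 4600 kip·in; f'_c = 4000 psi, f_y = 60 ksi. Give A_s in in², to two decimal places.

From M_n = 0.85 f'_c a b (d − a/2):
a = d − √(d² − 2M_n/(0.85 f'_c b)) = 27.7 − √(27.7² − 2 × 4600/(0.85 × 4 × 17.1)) = 3.021 in.
A_s = 0.85 f'_c a b / f_y = 0.85 × 4 × 3.021 × 17.1 / 60 = 2.927 in².

A_s ≈ 2.93 in²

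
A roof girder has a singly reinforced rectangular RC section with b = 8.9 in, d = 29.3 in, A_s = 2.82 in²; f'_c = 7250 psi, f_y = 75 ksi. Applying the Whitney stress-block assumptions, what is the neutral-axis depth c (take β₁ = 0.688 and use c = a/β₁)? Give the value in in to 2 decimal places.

T = A_s f_y = 2.82 × 75 = 211.5 kips.
a = T/(0.85 f'_c b) = 211.5/(0.85 × 7.25 × 8.9) = 3.8562 in.
With β₁ = 0.688, c = a/β₁ = 3.8562/0.688 = 5.60 in.

c ≈ 5.60 in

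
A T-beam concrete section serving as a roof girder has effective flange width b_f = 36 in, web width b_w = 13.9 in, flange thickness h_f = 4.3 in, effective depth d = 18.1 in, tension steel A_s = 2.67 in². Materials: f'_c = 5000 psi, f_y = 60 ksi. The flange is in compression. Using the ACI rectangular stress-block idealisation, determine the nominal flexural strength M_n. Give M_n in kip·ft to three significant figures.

Tension: T = A_s f_y = 2.67 × 60 = 160.2 kips.
Try a within the flange: a = T/(0.85 f'_c b_f) = 160.2/(0.85 × 5 × 36) = 1.047 in.
Since a = 1.047 ≤ h_f = 4.3 in, the stress block lies entirely in the flange; analyse as a rectangular beam of width b_f.
M_n = T(d − a/2) = 160.2 × (18.1 − 0.5235) = 2815.8 kip·in.
M_n = 2815.8/12 = 234.65 kip·ft.

M_n ≈ 235 kip·ft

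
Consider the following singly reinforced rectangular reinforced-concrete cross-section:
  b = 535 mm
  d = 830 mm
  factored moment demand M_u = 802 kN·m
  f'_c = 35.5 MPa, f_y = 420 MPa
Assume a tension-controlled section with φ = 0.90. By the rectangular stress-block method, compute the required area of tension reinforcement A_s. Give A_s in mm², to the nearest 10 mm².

A_s ≈ 2670 mm²

M_n = M_u/φ = 802/0.90 = 891.111 kN·m.
With M_n = 0.85 f'_c a b (d − a/2), solve the quadratic for a:
a = d − √(d² − 2M_n/(0.85 f'_c b)) = 830 − √(830² − 2 × 891.111×10⁶/(0.85 × 35.5 × 535)) = 69.41 mm.
A_s = 0.85 f'_c a b / f_y = 0.85 × 35.5 × 69.41 × 535 / 420 = 2667.9 mm².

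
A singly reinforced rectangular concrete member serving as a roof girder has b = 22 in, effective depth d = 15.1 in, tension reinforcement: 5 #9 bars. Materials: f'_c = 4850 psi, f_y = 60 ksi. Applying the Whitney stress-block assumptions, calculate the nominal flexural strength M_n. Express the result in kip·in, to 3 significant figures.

A_s = 5 × 1 = 5 in².
T = A_s f_y = 5 × 60 = 300 kips.
a = T/(0.85 f'_c b) = 300/(0.85 × 4.85 × 22) = 3.308 in.
M_n = T(d − a/2) = 300 × (15.1 − 1.654) = 4033.8 kip·in.

M_n ≈ 4030 kip·in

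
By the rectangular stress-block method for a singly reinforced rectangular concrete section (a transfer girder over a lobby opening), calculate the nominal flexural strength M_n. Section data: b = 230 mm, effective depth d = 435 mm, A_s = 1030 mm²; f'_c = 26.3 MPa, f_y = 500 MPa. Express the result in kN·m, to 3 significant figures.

M_n ≈ 198 kN·m

T = A_s f_y = 1030 × 500 = 515000 N = 515 kN.
From C = T: a = T/(0.85 f'_c b) = 515000/(0.85 × 26.3 × 230) = 100.16 mm.
M_n = T(d − a/2) = 515 kN × (435 − 50.08) mm = 198.23 kN·m.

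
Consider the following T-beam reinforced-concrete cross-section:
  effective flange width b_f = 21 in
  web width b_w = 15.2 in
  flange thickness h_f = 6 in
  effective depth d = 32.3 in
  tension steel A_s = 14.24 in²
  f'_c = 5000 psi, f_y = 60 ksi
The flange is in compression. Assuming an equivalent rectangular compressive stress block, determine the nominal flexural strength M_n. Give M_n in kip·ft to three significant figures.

M_n ≈ 1940 kip·ft

Tension: T = A_s f_y = 14.24 × 60 = 854.4 kips.
Try a within the flange: a = T/(0.85 f'_c b_f) = 854.4/(0.85 × 5 × 21) = 9.573 in.
a = 9.573 > h_f = 6 in: the block extends into the web. Split into flange-overhang and web parts.
C_f = 0.85 f'_c (b_f − b_w) h_f = 0.85 × 5 × (21 − 15.2) × 6 = 147.9 kips.
Remaining web compression depth: a_w = (T − C_f)/(0.85 f'_c b_w) = (854.4 − 147.9)/(0.85 × 5 × 15.2) = 10.937 in.
M_n = C_f(d − h_f/2) + (T − C_f)(d − a_w/2) = 147.9 × (32.3 − 3) + 706.5 × (32.3 − 5.4685) = 4333.5 + 18956.5 = 23290.0 kip·in.
M_n = 23290.0/12 = 1940.83 kip·ft.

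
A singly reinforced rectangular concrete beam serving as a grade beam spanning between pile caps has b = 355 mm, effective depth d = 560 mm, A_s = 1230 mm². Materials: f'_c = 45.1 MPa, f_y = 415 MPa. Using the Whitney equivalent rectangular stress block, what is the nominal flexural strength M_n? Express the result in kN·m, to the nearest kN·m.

M_n ≈ 276 kN·m

T = A_s f_y = 1230 × 415 = 510450 N = 510.45 kN.
From C = T: a = T/(0.85 f'_c b) = 510450/(0.85 × 45.1 × 355) = 37.51 mm.
M_n = T(d − a/2) = 510.45 kN × (560 − 18.755) mm = 276.28 kN·m.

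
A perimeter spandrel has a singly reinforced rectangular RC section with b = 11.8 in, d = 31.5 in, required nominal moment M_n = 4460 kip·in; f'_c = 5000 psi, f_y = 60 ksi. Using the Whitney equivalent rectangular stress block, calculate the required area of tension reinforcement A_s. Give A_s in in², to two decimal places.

A_s ≈ 2.48 in²

From M_n = 0.85 f'_c a b (d − a/2):
a = d − √(d² − 2M_n/(0.85 f'_c b)) = 31.5 − √(31.5² − 2 × 4460/(0.85 × 5 × 11.8)) = 2.963 in.
A_s = 0.85 f'_c a b / f_y = 0.85 × 5 × 2.963 × 11.8 / 60 = 2.477 in².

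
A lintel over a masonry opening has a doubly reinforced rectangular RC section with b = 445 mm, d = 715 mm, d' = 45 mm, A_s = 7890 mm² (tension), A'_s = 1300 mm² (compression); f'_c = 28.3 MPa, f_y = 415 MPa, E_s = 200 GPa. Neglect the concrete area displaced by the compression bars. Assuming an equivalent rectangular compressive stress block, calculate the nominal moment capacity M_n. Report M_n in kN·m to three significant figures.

M_n ≈ 1970 kN·m

Assume both tension and compression steel yield.
Net tension couple steel: A_s − A'_s = 6590 mm².
a = (A_s − A'_s) f_y / (0.85 f'_c b) = 2734850/(0.85 × 28.3 × 445) = 255.49 mm.
c = a/β₁ = 255.49/0.848 = 301.29 mm; ε'_s = 0.003(c − d')/c = 0.0026 ≥ f_y/E_s = 0.0021, so compression steel does yield.
M_n = (A_s − A'_s) f_y (d − a/2) + A'_s f_y (d − d') = [2734850 × (715 − 127.745) + 539500 × (715 − 45)] × 10⁻⁶ = 1606.05 + 361.47 = 1967.52 kN·m.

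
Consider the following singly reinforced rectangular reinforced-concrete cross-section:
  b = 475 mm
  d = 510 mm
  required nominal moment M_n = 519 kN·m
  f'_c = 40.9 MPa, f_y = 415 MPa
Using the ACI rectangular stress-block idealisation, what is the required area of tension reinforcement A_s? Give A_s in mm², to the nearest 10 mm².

A_s ≈ 2620 mm²

With M_n = 0.85 f'_c a b (d − a/2), solve the quadratic for a:
a = d − √(d² − 2M_n/(0.85 f'_c b)) = 510 − √(510² − 2 × 519×10⁶/(0.85 × 40.9 × 475)) = 65.88 mm.
A_s = 0.85 f'_c a b / f_y = 0.85 × 40.9 × 65.88 × 475 / 415 = 2621.4 mm².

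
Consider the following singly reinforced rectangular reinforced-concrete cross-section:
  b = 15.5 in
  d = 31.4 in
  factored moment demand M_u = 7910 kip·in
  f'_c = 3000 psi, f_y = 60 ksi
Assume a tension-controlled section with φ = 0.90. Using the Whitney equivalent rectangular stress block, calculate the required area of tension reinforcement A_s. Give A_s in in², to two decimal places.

M_n = M_u/φ = 7910/0.90 = 8788.89 kip·in.
From M_n = 0.85 f'_c a b (d − a/2):
a = d − √(d² − 2M_n/(0.85 f'_c b)) = 31.4 − √(31.4² − 2 × 8788.89/(0.85 × 3 × 15.5)) = 8.136 in.
A_s = 0.85 f'_c a b / f_y = 0.85 × 3 × 8.136 × 15.5 / 60 = 5.360 in².

A_s ≈ 5.36 in²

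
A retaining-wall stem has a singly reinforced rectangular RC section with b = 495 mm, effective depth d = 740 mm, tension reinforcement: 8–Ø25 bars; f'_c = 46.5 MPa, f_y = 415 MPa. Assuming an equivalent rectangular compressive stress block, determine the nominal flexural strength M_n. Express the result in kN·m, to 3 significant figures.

A_s = 8 × 491 = 3928 mm².
T = A_s f_y = 3928 × 415 = 1630120 N = 1630.12 kN.
From C = T: a = T/(0.85 f'_c b) = 1630120/(0.85 × 46.5 × 495) = 83.32 mm.
M_n = T(d − a/2) = 1630.12 kN × (740 − 41.66) mm = 1138.38 kN·m.

M_n ≈ 1140 kN·m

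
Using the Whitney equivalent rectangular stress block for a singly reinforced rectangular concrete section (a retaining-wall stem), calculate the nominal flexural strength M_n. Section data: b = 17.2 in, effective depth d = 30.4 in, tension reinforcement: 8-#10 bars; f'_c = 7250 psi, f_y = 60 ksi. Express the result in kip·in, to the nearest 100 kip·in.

A_s = 8 × 1.27 = 10.16 in².
T = A_s f_y = 10.16 × 60 = 609.6 kips.
a = T/(0.85 f'_c b) = 609.6/(0.85 × 7.25 × 17.2) = 5.751 in.
M_n = T(d − a/2) = 609.6 × (30.4 − 2.8755) = 16778.9 kip·in.

M_n ≈ 16800 kip·in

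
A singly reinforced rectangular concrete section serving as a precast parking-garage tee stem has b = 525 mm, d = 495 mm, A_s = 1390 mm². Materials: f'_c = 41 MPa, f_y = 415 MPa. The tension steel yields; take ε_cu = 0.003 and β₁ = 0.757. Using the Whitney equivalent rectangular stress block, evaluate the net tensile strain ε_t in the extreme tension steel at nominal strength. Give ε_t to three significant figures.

a = A_s f_y/(0.85 f'_c b) = 31.53 mm.
β₁ = 0.757, so c = a/β₁ = 31.53/0.757 = 41.65 mm.
From the linear strain diagram with ε_cu = 0.003: ε_t = 0.003 (d − c)/c = 0.003 × (495 − 41.65)/41.65 = 0.0327.
Since ε_t ≥ 0.005, the section is tension-controlled.

ε_t ≈ 0.0327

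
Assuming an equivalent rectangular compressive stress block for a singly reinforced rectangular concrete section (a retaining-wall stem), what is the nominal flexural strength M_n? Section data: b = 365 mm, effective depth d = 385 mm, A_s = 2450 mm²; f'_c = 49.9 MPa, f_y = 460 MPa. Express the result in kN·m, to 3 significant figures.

M_n ≈ 393 kN·m

T = A_s f_y = 2450 × 460 = 1127000 N = 1127 kN.
From C = T: a = T/(0.85 f'_c b) = 1127000/(0.85 × 49.9 × 365) = 72.80 mm.
M_n = T(d − a/2) = 1127 kN × (385 − 36.4) mm = 392.87 kN·m.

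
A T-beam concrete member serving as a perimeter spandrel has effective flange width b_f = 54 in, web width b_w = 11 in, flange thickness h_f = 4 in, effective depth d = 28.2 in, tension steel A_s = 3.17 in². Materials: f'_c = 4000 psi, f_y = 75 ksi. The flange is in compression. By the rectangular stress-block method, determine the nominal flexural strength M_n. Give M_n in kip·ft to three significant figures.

M_n ≈ 546 kip·ft

Tension: T = A_s f_y = 3.17 × 75 = 237.75 kips.
Try a within the flange: a = T/(0.85 f'_c b_f) = 237.75/(0.85 × 4 × 54) = 1.295 in.
Since a = 1.295 ≤ h_f = 4 in, the stress block lies entirely in the flange; analyse as a rectangular beam of width b_f.
M_n = T(d − a/2) = 237.75 × (28.2 − 0.6475) = 6550.6 kip·in.
M_n = 6550.6/12 = 545.88 kip·ft.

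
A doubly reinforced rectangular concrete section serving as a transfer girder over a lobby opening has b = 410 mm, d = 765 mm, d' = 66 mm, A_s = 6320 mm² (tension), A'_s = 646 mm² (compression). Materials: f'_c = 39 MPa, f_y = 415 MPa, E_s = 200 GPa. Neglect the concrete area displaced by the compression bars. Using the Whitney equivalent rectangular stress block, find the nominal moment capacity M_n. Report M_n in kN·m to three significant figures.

Assume both tension and compression steel yield.
Net tension couple steel: A_s − A'_s = 5674 mm².
a = (A_s − A'_s) f_y / (0.85 f'_c b) = 2354710/(0.85 × 39 × 410) = 173.25 mm.
c = a/β₁ = 173.25/0.771 = 224.71 mm; ε'_s = 0.003(c − d')/c = 0.0021 ≥ f_y/E_s = 0.0021, so compression steel does yield.
M_n = (A_s − A'_s) f_y (d − a/2) + A'_s f_y (d − d') = [2354710 × (765 − 86.625) + 268090 × (765 − 66)] × 10⁻⁶ = 1597.38 + 187.39 = 1784.77 kN·m.

M_n ≈ 1780 kN·m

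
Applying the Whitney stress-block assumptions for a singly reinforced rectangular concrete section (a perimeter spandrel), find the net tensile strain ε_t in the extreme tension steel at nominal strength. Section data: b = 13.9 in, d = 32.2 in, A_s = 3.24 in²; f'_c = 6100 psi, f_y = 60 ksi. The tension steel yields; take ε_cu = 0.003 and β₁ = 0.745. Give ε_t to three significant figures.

a = A_s f_y/(0.85 f'_c b) = 2.697 in.
β₁ = 0.745, so c = a/β₁ = 2.697/0.745 = 3.620 in.
From the linear strain diagram with ε_cu = 0.003: ε_t = 0.003 (d − c)/c = 0.003 × (32.2 − 3.620)/3.620 = 0.0237.
Since ε_t ≥ 0.005, the section is tension-controlled.

ε_t ≈ 0.0237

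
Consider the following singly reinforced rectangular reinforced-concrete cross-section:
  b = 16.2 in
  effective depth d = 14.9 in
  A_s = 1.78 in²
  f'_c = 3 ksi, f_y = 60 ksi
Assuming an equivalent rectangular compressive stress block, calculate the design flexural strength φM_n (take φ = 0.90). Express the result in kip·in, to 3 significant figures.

T = A_s f_y = 1.78 × 60 = 106.8 kips.
a = T/(0.85 f'_c b) = 106.8/(0.85 × 3 × 16.2) = 2.585 in.
M_n = T(d − a/2) = 106.8 × (14.9 − 1.2925) = 1453.3 kip·in.
φM_n = 0.90 × 1453.3 = 1308.0 kip·in.

φM_n ≈ 1310 kip·in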